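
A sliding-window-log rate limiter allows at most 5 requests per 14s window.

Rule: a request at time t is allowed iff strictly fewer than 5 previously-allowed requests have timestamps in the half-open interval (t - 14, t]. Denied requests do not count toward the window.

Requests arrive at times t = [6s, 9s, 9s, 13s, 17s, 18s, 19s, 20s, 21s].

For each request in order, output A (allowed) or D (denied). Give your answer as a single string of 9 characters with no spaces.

Answer: AAAAADDAD

Derivation:
Tracking allowed requests in the window:
  req#1 t=6s: ALLOW
  req#2 t=9s: ALLOW
  req#3 t=9s: ALLOW
  req#4 t=13s: ALLOW
  req#5 t=17s: ALLOW
  req#6 t=18s: DENY
  req#7 t=19s: DENY
  req#8 t=20s: ALLOW
  req#9 t=21s: DENY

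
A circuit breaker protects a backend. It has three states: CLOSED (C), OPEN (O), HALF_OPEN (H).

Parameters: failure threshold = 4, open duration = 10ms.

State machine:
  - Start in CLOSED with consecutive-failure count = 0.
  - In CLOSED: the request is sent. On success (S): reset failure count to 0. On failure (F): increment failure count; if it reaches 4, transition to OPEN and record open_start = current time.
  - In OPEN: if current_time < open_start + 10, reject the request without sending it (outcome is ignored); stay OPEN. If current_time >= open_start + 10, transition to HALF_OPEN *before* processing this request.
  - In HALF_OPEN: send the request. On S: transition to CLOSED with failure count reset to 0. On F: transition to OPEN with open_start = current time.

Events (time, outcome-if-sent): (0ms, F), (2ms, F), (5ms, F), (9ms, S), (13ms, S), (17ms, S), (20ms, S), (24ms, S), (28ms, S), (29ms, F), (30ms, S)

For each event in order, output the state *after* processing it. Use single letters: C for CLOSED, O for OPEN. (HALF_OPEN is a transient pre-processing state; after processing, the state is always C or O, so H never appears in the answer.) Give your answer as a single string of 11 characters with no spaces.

State after each event:
  event#1 t=0ms outcome=F: state=CLOSED
  event#2 t=2ms outcome=F: state=CLOSED
  event#3 t=5ms outcome=F: state=CLOSED
  event#4 t=9ms outcome=S: state=CLOSED
  event#5 t=13ms outcome=S: state=CLOSED
  event#6 t=17ms outcome=S: state=CLOSED
  event#7 t=20ms outcome=S: state=CLOSED
  event#8 t=24ms outcome=S: state=CLOSED
  event#9 t=28ms outcome=S: state=CLOSED
  event#10 t=29ms outcome=F: state=CLOSED
  event#11 t=30ms outcome=S: state=CLOSED

Answer: CCCCCCCCCCC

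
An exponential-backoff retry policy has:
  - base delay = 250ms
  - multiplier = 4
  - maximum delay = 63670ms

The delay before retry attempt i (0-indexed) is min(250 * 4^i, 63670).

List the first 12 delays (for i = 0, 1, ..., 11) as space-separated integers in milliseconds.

Computing each delay:
  i=0: min(250*4^0, 63670) = 250
  i=1: min(250*4^1, 63670) = 1000
  i=2: min(250*4^2, 63670) = 4000
  i=3: min(250*4^3, 63670) = 16000
  i=4: min(250*4^4, 63670) = 63670
  i=5: min(250*4^5, 63670) = 63670
  i=6: min(250*4^6, 63670) = 63670
  i=7: min(250*4^7, 63670) = 63670
  i=8: min(250*4^8, 63670) = 63670
  i=9: min(250*4^9, 63670) = 63670
  i=10: min(250*4^10, 63670) = 63670
  i=11: min(250*4^11, 63670) = 63670

Answer: 250 1000 4000 16000 63670 63670 63670 63670 63670 63670 63670 63670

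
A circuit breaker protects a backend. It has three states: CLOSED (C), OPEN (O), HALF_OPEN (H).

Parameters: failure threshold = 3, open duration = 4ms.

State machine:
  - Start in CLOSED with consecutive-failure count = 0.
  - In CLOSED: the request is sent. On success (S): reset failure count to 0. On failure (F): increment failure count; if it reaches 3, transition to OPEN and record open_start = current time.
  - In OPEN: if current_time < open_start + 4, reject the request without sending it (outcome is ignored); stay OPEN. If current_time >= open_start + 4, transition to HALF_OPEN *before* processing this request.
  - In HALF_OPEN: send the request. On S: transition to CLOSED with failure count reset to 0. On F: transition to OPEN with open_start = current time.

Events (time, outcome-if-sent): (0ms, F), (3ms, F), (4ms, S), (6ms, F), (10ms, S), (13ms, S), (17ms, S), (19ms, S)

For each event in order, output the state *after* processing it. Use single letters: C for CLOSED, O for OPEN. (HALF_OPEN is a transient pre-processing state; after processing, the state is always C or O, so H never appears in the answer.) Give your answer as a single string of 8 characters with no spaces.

State after each event:
  event#1 t=0ms outcome=F: state=CLOSED
  event#2 t=3ms outcome=F: state=CLOSED
  event#3 t=4ms outcome=S: state=CLOSED
  event#4 t=6ms outcome=F: state=CLOSED
  event#5 t=10ms outcome=S: state=CLOSED
  event#6 t=13ms outcome=S: state=CLOSED
  event#7 t=17ms outcome=S: state=CLOSED
  event#8 t=19ms outcome=S: state=CLOSED

Answer: CCCCCCCC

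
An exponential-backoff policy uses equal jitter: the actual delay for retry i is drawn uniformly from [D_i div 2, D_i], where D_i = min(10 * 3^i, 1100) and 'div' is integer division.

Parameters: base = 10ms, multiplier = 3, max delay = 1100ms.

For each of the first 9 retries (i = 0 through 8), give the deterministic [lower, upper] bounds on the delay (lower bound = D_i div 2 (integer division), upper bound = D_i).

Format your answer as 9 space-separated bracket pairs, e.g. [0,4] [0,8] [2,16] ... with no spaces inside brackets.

Computing bounds per retry:
  i=0: D_i=min(10*3^0,1100)=10, bounds=[5,10]
  i=1: D_i=min(10*3^1,1100)=30, bounds=[15,30]
  i=2: D_i=min(10*3^2,1100)=90, bounds=[45,90]
  i=3: D_i=min(10*3^3,1100)=270, bounds=[135,270]
  i=4: D_i=min(10*3^4,1100)=810, bounds=[405,810]
  i=5: D_i=min(10*3^5,1100)=1100, bounds=[550,1100]
  i=6: D_i=min(10*3^6,1100)=1100, bounds=[550,1100]
  i=7: D_i=min(10*3^7,1100)=1100, bounds=[550,1100]
  i=8: D_i=min(10*3^8,1100)=1100, bounds=[550,1100]

Answer: [5,10] [15,30] [45,90] [135,270] [405,810] [550,1100] [550,1100] [550,1100] [550,1100]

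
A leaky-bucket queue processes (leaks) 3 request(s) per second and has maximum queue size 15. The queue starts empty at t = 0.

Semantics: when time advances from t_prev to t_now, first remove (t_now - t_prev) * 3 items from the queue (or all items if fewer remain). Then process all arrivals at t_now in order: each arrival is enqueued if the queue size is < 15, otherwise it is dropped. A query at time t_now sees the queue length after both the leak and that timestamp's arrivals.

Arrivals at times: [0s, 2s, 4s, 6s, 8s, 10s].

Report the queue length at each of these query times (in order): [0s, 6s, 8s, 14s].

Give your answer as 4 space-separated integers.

Answer: 1 1 1 0

Derivation:
Queue lengths at query times:
  query t=0s: backlog = 1
  query t=6s: backlog = 1
  query t=8s: backlog = 1
  query t=14s: backlog = 0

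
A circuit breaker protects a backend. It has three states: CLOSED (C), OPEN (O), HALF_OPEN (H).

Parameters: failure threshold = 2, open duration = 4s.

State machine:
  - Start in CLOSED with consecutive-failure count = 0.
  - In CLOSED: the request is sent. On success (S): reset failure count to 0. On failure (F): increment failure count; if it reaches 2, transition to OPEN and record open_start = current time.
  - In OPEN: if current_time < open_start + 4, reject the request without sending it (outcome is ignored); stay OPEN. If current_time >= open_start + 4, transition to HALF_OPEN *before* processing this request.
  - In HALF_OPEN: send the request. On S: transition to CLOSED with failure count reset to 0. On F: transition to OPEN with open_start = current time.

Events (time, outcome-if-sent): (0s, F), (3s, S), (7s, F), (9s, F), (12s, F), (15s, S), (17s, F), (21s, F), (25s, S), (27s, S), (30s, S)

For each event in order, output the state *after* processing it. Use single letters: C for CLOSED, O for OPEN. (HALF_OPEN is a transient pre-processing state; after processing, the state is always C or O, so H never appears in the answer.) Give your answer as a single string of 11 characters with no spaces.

State after each event:
  event#1 t=0s outcome=F: state=CLOSED
  event#2 t=3s outcome=S: state=CLOSED
  event#3 t=7s outcome=F: state=CLOSED
  event#4 t=9s outcome=F: state=OPEN
  event#5 t=12s outcome=F: state=OPEN
  event#6 t=15s outcome=S: state=CLOSED
  event#7 t=17s outcome=F: state=CLOSED
  event#8 t=21s outcome=F: state=OPEN
  event#9 t=25s outcome=S: state=CLOSED
  event#10 t=27s outcome=S: state=CLOSED
  event#11 t=30s outcome=S: state=CLOSED

Answer: CCCOOCCOCCC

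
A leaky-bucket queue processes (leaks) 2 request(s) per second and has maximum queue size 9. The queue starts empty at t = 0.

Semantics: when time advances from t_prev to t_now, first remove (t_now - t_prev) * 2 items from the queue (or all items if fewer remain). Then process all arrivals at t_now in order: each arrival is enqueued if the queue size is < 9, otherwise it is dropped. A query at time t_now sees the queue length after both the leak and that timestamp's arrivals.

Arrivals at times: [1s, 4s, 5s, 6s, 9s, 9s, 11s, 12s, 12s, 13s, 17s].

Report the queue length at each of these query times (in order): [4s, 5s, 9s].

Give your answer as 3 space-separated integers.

Queue lengths at query times:
  query t=4s: backlog = 1
  query t=5s: backlog = 1
  query t=9s: backlog = 2

Answer: 1 1 2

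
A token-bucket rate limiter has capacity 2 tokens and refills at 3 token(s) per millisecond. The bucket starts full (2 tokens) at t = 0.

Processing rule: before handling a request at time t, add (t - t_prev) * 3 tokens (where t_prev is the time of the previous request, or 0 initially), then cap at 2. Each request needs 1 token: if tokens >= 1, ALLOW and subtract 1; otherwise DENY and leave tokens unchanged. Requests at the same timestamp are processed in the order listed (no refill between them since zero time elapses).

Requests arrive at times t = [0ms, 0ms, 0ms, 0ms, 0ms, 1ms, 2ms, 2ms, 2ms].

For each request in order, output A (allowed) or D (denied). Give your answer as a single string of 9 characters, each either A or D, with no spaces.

Simulating step by step:
  req#1 t=0ms: ALLOW
  req#2 t=0ms: ALLOW
  req#3 t=0ms: DENY
  req#4 t=0ms: DENY
  req#5 t=0ms: DENY
  req#6 t=1ms: ALLOW
  req#7 t=2ms: ALLOW
  req#8 t=2ms: ALLOW
  req#9 t=2ms: DENY

Answer: AADDDAAAD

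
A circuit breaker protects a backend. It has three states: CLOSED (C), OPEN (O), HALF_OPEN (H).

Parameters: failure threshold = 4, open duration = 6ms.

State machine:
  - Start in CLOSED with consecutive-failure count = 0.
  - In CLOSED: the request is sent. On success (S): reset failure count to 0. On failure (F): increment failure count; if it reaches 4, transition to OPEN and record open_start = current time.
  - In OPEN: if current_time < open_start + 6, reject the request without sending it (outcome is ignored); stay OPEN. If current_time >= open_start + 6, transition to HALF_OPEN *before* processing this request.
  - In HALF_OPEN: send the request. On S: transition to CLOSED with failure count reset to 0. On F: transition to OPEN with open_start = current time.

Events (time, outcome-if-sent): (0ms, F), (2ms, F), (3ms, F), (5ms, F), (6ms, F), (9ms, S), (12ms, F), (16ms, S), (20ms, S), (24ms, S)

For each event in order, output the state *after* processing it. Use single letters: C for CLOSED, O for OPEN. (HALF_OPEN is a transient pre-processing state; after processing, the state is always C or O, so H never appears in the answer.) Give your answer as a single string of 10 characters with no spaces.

Answer: CCCOOOOOCC

Derivation:
State after each event:
  event#1 t=0ms outcome=F: state=CLOSED
  event#2 t=2ms outcome=F: state=CLOSED
  event#3 t=3ms outcome=F: state=CLOSED
  event#4 t=5ms outcome=F: state=OPEN
  event#5 t=6ms outcome=F: state=OPEN
  event#6 t=9ms outcome=S: state=OPEN
  event#7 t=12ms outcome=F: state=OPEN
  event#8 t=16ms outcome=S: state=OPEN
  event#9 t=20ms outcome=S: state=CLOSED
  event#10 t=24ms outcome=S: state=CLOSED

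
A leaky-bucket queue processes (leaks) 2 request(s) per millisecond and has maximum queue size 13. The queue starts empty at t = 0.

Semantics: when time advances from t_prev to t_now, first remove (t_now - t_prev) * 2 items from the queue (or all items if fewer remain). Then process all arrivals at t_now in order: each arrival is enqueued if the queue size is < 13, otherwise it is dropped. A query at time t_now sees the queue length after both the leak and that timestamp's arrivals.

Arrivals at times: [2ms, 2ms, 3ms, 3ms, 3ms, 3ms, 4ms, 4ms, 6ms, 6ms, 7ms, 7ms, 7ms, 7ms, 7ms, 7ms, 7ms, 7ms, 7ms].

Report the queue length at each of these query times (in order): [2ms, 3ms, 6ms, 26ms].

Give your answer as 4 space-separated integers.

Answer: 2 4 2 0

Derivation:
Queue lengths at query times:
  query t=2ms: backlog = 2
  query t=3ms: backlog = 4
  query t=6ms: backlog = 2
  query t=26ms: backlog = 0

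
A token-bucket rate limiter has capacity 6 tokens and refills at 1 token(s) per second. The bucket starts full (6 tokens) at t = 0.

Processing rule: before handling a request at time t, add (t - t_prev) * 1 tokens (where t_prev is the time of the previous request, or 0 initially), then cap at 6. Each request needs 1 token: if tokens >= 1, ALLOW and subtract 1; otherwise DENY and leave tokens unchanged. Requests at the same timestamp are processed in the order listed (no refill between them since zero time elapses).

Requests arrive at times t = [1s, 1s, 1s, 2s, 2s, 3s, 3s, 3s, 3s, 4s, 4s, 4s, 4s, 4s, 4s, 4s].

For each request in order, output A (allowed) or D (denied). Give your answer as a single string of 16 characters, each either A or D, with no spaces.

Simulating step by step:
  req#1 t=1s: ALLOW
  req#2 t=1s: ALLOW
  req#3 t=1s: ALLOW
  req#4 t=2s: ALLOW
  req#5 t=2s: ALLOW
  req#6 t=3s: ALLOW
  req#7 t=3s: ALLOW
  req#8 t=3s: ALLOW
  req#9 t=3s: DENY
  req#10 t=4s: ALLOW
  req#11 t=4s: DENY
  req#12 t=4s: DENY
  req#13 t=4s: DENY
  req#14 t=4s: DENY
  req#15 t=4s: DENY
  req#16 t=4s: DENY

Answer: AAAAAAAADADDDDDD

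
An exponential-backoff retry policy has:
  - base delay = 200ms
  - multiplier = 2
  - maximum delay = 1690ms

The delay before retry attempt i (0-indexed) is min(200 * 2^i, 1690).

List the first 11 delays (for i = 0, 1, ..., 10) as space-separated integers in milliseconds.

Answer: 200 400 800 1600 1690 1690 1690 1690 1690 1690 1690

Derivation:
Computing each delay:
  i=0: min(200*2^0, 1690) = 200
  i=1: min(200*2^1, 1690) = 400
  i=2: min(200*2^2, 1690) = 800
  i=3: min(200*2^3, 1690) = 1600
  i=4: min(200*2^4, 1690) = 1690
  i=5: min(200*2^5, 1690) = 1690
  i=6: min(200*2^6, 1690) = 1690
  i=7: min(200*2^7, 1690) = 1690
  i=8: min(200*2^8, 1690) = 1690
  i=9: min(200*2^9, 1690) = 1690
  i=10: min(200*2^10, 1690) = 1690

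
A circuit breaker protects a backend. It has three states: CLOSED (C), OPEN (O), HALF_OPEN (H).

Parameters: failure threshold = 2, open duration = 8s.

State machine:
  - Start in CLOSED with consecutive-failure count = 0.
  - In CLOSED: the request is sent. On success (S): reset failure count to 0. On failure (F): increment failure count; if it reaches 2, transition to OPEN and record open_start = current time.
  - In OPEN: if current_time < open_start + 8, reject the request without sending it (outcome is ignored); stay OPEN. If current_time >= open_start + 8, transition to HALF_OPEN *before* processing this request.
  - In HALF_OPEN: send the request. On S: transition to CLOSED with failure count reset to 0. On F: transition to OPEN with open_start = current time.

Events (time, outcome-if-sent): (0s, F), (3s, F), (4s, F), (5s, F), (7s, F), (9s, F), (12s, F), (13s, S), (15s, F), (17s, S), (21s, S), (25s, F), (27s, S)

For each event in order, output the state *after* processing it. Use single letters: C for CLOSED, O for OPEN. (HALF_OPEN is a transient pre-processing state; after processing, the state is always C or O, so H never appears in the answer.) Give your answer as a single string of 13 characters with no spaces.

Answer: COOOOOOOOOCCC

Derivation:
State after each event:
  event#1 t=0s outcome=F: state=CLOSED
  event#2 t=3s outcome=F: state=OPEN
  event#3 t=4s outcome=F: state=OPEN
  event#4 t=5s outcome=F: state=OPEN
  event#5 t=7s outcome=F: state=OPEN
  event#6 t=9s outcome=F: state=OPEN
  event#7 t=12s outcome=F: state=OPEN
  event#8 t=13s outcome=S: state=OPEN
  event#9 t=15s outcome=F: state=OPEN
  event#10 t=17s outcome=S: state=OPEN
  event#11 t=21s outcome=S: state=CLOSED
  event#12 t=25s outcome=F: state=CLOSED
  event#13 t=27s outcome=S: state=CLOSED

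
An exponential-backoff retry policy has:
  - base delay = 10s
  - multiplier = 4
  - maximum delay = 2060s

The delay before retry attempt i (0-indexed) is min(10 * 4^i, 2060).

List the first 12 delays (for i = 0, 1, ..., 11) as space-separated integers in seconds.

Answer: 10 40 160 640 2060 2060 2060 2060 2060 2060 2060 2060

Derivation:
Computing each delay:
  i=0: min(10*4^0, 2060) = 10
  i=1: min(10*4^1, 2060) = 40
  i=2: min(10*4^2, 2060) = 160
  i=3: min(10*4^3, 2060) = 640
  i=4: min(10*4^4, 2060) = 2060
  i=5: min(10*4^5, 2060) = 2060
  i=6: min(10*4^6, 2060) = 2060
  i=7: min(10*4^7, 2060) = 2060
  i=8: min(10*4^8, 2060) = 2060
  i=9: min(10*4^9, 2060) = 2060
  i=10: min(10*4^10, 2060) = 2060
  i=11: min(10*4^11, 2060) = 2060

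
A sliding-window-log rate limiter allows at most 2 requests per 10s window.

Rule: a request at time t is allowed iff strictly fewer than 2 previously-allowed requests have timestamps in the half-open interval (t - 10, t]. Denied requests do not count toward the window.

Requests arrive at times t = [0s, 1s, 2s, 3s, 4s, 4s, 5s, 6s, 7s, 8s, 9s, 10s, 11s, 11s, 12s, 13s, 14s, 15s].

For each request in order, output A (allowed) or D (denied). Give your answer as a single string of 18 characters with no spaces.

Tracking allowed requests in the window:
  req#1 t=0s: ALLOW
  req#2 t=1s: ALLOW
  req#3 t=2s: DENY
  req#4 t=3s: DENY
  req#5 t=4s: DENY
  req#6 t=4s: DENY
  req#7 t=5s: DENY
  req#8 t=6s: DENY
  req#9 t=7s: DENY
  req#10 t=8s: DENY
  req#11 t=9s: DENY
  req#12 t=10s: ALLOW
  req#13 t=11s: ALLOW
  req#14 t=11s: DENY
  req#15 t=12s: DENY
  req#16 t=13s: DENY
  req#17 t=14s: DENY
  req#18 t=15s: DENY

Answer: AADDDDDDDDDAADDDDD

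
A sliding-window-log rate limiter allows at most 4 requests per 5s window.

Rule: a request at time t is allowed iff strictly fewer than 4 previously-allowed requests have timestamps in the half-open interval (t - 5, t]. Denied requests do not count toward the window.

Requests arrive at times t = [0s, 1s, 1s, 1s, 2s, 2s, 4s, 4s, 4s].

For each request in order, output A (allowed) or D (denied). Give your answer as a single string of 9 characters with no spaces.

Answer: AAAADDDDD

Derivation:
Tracking allowed requests in the window:
  req#1 t=0s: ALLOW
  req#2 t=1s: ALLOW
  req#3 t=1s: ALLOW
  req#4 t=1s: ALLOW
  req#5 t=2s: DENY
  req#6 t=2s: DENY
  req#7 t=4s: DENY
  req#8 t=4s: DENY
  req#9 t=4s: DENY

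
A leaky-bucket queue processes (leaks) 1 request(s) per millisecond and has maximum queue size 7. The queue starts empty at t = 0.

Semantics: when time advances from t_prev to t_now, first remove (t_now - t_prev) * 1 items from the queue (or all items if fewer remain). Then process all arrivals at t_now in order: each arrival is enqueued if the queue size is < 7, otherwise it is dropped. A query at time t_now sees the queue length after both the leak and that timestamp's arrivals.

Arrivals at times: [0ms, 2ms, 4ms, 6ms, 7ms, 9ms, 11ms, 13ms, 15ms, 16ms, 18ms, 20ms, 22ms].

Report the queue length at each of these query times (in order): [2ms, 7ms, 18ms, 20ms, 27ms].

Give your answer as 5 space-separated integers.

Queue lengths at query times:
  query t=2ms: backlog = 1
  query t=7ms: backlog = 1
  query t=18ms: backlog = 1
  query t=20ms: backlog = 1
  query t=27ms: backlog = 0

Answer: 1 1 1 1 0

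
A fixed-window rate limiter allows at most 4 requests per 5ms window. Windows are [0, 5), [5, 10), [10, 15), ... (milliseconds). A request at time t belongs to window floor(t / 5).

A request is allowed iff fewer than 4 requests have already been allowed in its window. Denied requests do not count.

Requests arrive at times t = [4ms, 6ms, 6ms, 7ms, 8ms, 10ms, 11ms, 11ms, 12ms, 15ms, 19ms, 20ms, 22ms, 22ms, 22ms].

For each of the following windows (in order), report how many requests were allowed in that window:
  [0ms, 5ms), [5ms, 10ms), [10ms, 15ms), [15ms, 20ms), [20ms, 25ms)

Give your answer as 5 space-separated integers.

Answer: 1 4 4 2 4

Derivation:
Processing requests:
  req#1 t=4ms (window 0): ALLOW
  req#2 t=6ms (window 1): ALLOW
  req#3 t=6ms (window 1): ALLOW
  req#4 t=7ms (window 1): ALLOW
  req#5 t=8ms (window 1): ALLOW
  req#6 t=10ms (window 2): ALLOW
  req#7 t=11ms (window 2): ALLOW
  req#8 t=11ms (window 2): ALLOW
  req#9 t=12ms (window 2): ALLOW
  req#10 t=15ms (window 3): ALLOW
  req#11 t=19ms (window 3): ALLOW
  req#12 t=20ms (window 4): ALLOW
  req#13 t=22ms (window 4): ALLOW
  req#14 t=22ms (window 4): ALLOW
  req#15 t=22ms (window 4): ALLOW

Allowed counts by window: 1 4 4 2 4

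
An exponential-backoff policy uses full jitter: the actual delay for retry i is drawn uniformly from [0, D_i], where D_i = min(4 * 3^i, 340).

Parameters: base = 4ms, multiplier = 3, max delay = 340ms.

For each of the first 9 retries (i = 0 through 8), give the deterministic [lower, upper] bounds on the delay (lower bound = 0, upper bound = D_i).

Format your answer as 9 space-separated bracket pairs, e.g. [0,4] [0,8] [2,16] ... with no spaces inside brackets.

Computing bounds per retry:
  i=0: D_i=min(4*3^0,340)=4, bounds=[0,4]
  i=1: D_i=min(4*3^1,340)=12, bounds=[0,12]
  i=2: D_i=min(4*3^2,340)=36, bounds=[0,36]
  i=3: D_i=min(4*3^3,340)=108, bounds=[0,108]
  i=4: D_i=min(4*3^4,340)=324, bounds=[0,324]
  i=5: D_i=min(4*3^5,340)=340, bounds=[0,340]
  i=6: D_i=min(4*3^6,340)=340, bounds=[0,340]
  i=7: D_i=min(4*3^7,340)=340, bounds=[0,340]
  i=8: D_i=min(4*3^8,340)=340, bounds=[0,340]

Answer: [0,4] [0,12] [0,36] [0,108] [0,324] [0,340] [0,340] [0,340] [0,340]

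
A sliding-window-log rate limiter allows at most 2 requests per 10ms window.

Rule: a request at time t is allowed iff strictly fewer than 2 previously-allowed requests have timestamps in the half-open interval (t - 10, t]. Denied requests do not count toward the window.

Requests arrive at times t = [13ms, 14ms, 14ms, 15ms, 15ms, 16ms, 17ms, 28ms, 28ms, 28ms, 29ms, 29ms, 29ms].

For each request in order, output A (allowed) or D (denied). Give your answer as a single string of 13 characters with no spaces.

Tracking allowed requests in the window:
  req#1 t=13ms: ALLOW
  req#2 t=14ms: ALLOW
  req#3 t=14ms: DENY
  req#4 t=15ms: DENY
  req#5 t=15ms: DENY
  req#6 t=16ms: DENY
  req#7 t=17ms: DENY
  req#8 t=28ms: ALLOW
  req#9 t=28ms: ALLOW
  req#10 t=28ms: DENY
  req#11 t=29ms: DENY
  req#12 t=29ms: DENY
  req#13 t=29ms: DENY

Answer: AADDDDDAADDDD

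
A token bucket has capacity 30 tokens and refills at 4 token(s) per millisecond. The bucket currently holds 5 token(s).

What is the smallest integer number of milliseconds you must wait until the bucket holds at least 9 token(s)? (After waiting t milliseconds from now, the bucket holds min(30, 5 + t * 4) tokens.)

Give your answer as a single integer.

Need 5 + t * 4 >= 9, so t >= 4/4.
Smallest integer t = ceil(4/4) = 1.

Answer: 1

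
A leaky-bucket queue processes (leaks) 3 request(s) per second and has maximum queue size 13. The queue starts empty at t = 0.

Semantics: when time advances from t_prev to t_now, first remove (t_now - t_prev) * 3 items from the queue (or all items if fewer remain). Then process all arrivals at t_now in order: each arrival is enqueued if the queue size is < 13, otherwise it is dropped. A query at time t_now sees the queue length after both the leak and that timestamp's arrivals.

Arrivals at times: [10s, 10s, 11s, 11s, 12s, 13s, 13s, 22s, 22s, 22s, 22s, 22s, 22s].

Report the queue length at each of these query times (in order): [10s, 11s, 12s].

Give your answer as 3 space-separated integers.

Answer: 2 2 1

Derivation:
Queue lengths at query times:
  query t=10s: backlog = 2
  query t=11s: backlog = 2
  query t=12s: backlog = 1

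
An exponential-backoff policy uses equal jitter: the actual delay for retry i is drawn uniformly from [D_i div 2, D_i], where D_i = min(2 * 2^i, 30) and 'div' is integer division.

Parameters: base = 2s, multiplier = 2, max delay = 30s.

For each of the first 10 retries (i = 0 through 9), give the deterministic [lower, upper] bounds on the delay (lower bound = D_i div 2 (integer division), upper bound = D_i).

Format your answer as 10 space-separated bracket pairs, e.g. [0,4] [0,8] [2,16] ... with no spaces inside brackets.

Computing bounds per retry:
  i=0: D_i=min(2*2^0,30)=2, bounds=[1,2]
  i=1: D_i=min(2*2^1,30)=4, bounds=[2,4]
  i=2: D_i=min(2*2^2,30)=8, bounds=[4,8]
  i=3: D_i=min(2*2^3,30)=16, bounds=[8,16]
  i=4: D_i=min(2*2^4,30)=30, bounds=[15,30]
  i=5: D_i=min(2*2^5,30)=30, bounds=[15,30]
  i=6: D_i=min(2*2^6,30)=30, bounds=[15,30]
  i=7: D_i=min(2*2^7,30)=30, bounds=[15,30]
  i=8: D_i=min(2*2^8,30)=30, bounds=[15,30]
  i=9: D_i=min(2*2^9,30)=30, bounds=[15,30]

Answer: [1,2] [2,4] [4,8] [8,16] [15,30] [15,30] [15,30] [15,30] [15,30] [15,30]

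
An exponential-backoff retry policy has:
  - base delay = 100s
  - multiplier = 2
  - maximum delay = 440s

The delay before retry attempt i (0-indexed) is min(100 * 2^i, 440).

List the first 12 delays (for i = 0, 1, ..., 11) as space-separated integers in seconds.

Answer: 100 200 400 440 440 440 440 440 440 440 440 440

Derivation:
Computing each delay:
  i=0: min(100*2^0, 440) = 100
  i=1: min(100*2^1, 440) = 200
  i=2: min(100*2^2, 440) = 400
  i=3: min(100*2^3, 440) = 440
  i=4: min(100*2^4, 440) = 440
  i=5: min(100*2^5, 440) = 440
  i=6: min(100*2^6, 440) = 440
  i=7: min(100*2^7, 440) = 440
  i=8: min(100*2^8, 440) = 440
  i=9: min(100*2^9, 440) = 440
  i=10: min(100*2^10, 440) = 440
  i=11: min(100*2^11, 440) = 440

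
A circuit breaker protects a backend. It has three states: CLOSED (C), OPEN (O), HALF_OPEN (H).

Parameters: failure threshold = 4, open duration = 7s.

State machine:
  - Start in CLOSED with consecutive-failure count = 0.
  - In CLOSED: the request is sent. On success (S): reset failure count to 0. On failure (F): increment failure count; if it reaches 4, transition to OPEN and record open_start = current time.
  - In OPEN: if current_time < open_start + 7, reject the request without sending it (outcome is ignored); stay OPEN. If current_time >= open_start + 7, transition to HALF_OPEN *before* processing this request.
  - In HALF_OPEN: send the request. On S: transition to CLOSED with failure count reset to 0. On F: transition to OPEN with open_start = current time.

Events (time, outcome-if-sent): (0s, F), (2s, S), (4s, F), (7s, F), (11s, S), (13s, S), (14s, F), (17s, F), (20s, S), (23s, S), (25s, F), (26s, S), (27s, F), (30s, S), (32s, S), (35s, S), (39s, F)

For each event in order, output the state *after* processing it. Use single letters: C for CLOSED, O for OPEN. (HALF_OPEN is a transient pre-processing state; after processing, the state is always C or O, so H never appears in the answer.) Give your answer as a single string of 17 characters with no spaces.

Answer: CCCCCCCCCCCCCCCCC

Derivation:
State after each event:
  event#1 t=0s outcome=F: state=CLOSED
  event#2 t=2s outcome=S: state=CLOSED
  event#3 t=4s outcome=F: state=CLOSED
  event#4 t=7s outcome=F: state=CLOSED
  event#5 t=11s outcome=S: state=CLOSED
  event#6 t=13s outcome=S: state=CLOSED
  event#7 t=14s outcome=F: state=CLOSED
  event#8 t=17s outcome=F: state=CLOSED
  event#9 t=20s outcome=S: state=CLOSED
  event#10 t=23s outcome=S: state=CLOSED
  event#11 t=25s outcome=F: state=CLOSED
  event#12 t=26s outcome=S: state=CLOSED
  event#13 t=27s outcome=F: state=CLOSED
  event#14 t=30s outcome=S: state=CLOSED
  event#15 t=32s outcome=S: state=CLOSED
  event#16 t=35s outcome=S: state=CLOSED
  event#17 t=39s outcome=F: state=CLOSED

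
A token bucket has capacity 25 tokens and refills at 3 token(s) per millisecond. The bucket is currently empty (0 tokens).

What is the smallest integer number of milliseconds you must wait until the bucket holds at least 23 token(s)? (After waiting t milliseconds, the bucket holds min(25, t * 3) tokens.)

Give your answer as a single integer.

Need t * 3 >= 23, so t >= 23/3.
Smallest integer t = ceil(23/3) = 8.

Answer: 8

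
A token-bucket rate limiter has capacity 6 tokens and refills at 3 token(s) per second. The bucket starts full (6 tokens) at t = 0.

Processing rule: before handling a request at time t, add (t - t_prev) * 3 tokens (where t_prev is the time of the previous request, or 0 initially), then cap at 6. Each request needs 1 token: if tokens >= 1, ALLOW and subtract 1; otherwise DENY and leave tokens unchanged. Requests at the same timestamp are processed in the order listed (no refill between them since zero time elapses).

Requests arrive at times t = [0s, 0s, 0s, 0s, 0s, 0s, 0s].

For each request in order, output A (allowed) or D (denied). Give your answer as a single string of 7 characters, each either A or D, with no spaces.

Simulating step by step:
  req#1 t=0s: ALLOW
  req#2 t=0s: ALLOW
  req#3 t=0s: ALLOW
  req#4 t=0s: ALLOW
  req#5 t=0s: ALLOW
  req#6 t=0s: ALLOW
  req#7 t=0s: DENY

Answer: AAAAAAD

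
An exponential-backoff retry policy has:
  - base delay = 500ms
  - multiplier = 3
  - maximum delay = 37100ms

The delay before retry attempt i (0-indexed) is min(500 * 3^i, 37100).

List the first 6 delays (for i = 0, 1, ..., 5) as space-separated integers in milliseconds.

Computing each delay:
  i=0: min(500*3^0, 37100) = 500
  i=1: min(500*3^1, 37100) = 1500
  i=2: min(500*3^2, 37100) = 4500
  i=3: min(500*3^3, 37100) = 13500
  i=4: min(500*3^4, 37100) = 37100
  i=5: min(500*3^5, 37100) = 37100

Answer: 500 1500 4500 13500 37100 37100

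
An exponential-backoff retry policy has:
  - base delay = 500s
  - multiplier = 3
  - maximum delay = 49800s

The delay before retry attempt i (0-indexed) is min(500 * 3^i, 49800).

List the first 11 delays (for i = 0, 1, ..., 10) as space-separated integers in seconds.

Computing each delay:
  i=0: min(500*3^0, 49800) = 500
  i=1: min(500*3^1, 49800) = 1500
  i=2: min(500*3^2, 49800) = 4500
  i=3: min(500*3^3, 49800) = 13500
  i=4: min(500*3^4, 49800) = 40500
  i=5: min(500*3^5, 49800) = 49800
  i=6: min(500*3^6, 49800) = 49800
  i=7: min(500*3^7, 49800) = 49800
  i=8: min(500*3^8, 49800) = 49800
  i=9: min(500*3^9, 49800) = 49800
  i=10: min(500*3^10, 49800) = 49800

Answer: 500 1500 4500 13500 40500 49800 49800 49800 49800 49800 49800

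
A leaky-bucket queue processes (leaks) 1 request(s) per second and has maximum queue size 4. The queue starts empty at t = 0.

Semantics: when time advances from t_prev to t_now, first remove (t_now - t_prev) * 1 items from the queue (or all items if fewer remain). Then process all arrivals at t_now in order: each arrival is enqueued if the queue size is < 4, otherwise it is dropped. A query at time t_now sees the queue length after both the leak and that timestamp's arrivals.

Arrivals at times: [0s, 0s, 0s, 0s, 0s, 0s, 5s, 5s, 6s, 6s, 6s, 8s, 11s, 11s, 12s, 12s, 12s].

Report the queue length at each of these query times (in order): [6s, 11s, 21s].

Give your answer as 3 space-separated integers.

Answer: 4 2 0

Derivation:
Queue lengths at query times:
  query t=6s: backlog = 4
  query t=11s: backlog = 2
  query t=21s: backlog = 0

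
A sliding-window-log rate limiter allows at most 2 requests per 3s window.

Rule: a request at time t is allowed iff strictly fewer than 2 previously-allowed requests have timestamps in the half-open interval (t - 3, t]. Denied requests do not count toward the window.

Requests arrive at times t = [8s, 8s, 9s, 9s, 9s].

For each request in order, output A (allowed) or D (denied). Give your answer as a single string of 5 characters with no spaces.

Tracking allowed requests in the window:
  req#1 t=8s: ALLOW
  req#2 t=8s: ALLOW
  req#3 t=9s: DENY
  req#4 t=9s: DENY
  req#5 t=9s: DENY

Answer: AADDD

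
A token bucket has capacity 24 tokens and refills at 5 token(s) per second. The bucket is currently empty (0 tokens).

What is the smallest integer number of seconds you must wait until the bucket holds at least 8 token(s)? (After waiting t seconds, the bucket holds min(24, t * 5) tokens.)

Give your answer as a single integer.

Need t * 5 >= 8, so t >= 8/5.
Smallest integer t = ceil(8/5) = 2.

Answer: 2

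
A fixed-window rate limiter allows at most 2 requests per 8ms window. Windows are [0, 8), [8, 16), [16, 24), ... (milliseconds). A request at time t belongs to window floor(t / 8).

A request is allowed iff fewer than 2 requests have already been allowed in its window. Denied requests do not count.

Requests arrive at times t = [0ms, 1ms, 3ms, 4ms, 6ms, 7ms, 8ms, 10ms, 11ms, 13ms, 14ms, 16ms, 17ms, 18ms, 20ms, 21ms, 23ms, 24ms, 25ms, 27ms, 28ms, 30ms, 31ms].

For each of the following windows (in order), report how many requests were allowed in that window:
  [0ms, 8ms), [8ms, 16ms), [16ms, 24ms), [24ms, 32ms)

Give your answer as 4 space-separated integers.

Processing requests:
  req#1 t=0ms (window 0): ALLOW
  req#2 t=1ms (window 0): ALLOW
  req#3 t=3ms (window 0): DENY
  req#4 t=4ms (window 0): DENY
  req#5 t=6ms (window 0): DENY
  req#6 t=7ms (window 0): DENY
  req#7 t=8ms (window 1): ALLOW
  req#8 t=10ms (window 1): ALLOW
  req#9 t=11ms (window 1): DENY
  req#10 t=13ms (window 1): DENY
  req#11 t=14ms (window 1): DENY
  req#12 t=16ms (window 2): ALLOW
  req#13 t=17ms (window 2): ALLOW
  req#14 t=18ms (window 2): DENY
  req#15 t=20ms (window 2): DENY
  req#16 t=21ms (window 2): DENY
  req#17 t=23ms (window 2): DENY
  req#18 t=24ms (window 3): ALLOW
  req#19 t=25ms (window 3): ALLOW
  req#20 t=27ms (window 3): DENY
  req#21 t=28ms (window 3): DENY
  req#22 t=30ms (window 3): DENY
  req#23 t=31ms (window 3): DENY

Allowed counts by window: 2 2 2 2

Answer: 2 2 2 2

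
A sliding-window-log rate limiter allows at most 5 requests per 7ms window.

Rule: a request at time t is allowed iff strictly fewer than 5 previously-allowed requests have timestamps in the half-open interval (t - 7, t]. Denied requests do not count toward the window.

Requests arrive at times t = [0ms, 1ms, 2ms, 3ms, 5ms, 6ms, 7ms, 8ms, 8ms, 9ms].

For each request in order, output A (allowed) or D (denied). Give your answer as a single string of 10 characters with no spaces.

Answer: AAAAADAADA

Derivation:
Tracking allowed requests in the window:
  req#1 t=0ms: ALLOW
  req#2 t=1ms: ALLOW
  req#3 t=2ms: ALLOW
  req#4 t=3ms: ALLOW
  req#5 t=5ms: ALLOW
  req#6 t=6ms: DENY
  req#7 t=7ms: ALLOW
  req#8 t=8ms: ALLOW
  req#9 t=8ms: DENY
  req#10 t=9ms: ALLOW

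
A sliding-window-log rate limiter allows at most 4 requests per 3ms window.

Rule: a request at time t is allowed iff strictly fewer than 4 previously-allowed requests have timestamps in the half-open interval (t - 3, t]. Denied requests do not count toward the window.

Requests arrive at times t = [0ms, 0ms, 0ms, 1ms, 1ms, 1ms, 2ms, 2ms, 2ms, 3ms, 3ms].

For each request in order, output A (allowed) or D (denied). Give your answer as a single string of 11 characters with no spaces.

Tracking allowed requests in the window:
  req#1 t=0ms: ALLOW
  req#2 t=0ms: ALLOW
  req#3 t=0ms: ALLOW
  req#4 t=1ms: ALLOW
  req#5 t=1ms: DENY
  req#6 t=1ms: DENY
  req#7 t=2ms: DENY
  req#8 t=2ms: DENY
  req#9 t=2ms: DENY
  req#10 t=3ms: ALLOW
  req#11 t=3ms: ALLOW

Answer: AAAADDDDDAA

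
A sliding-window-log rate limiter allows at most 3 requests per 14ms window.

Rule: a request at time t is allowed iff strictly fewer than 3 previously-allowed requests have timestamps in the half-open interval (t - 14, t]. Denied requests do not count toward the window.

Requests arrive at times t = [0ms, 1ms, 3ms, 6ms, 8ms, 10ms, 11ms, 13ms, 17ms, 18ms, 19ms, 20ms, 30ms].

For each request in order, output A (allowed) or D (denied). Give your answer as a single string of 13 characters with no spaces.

Answer: AAADDDDDAAADD

Derivation:
Tracking allowed requests in the window:
  req#1 t=0ms: ALLOW
  req#2 t=1ms: ALLOW
  req#3 t=3ms: ALLOW
  req#4 t=6ms: DENY
  req#5 t=8ms: DENY
  req#6 t=10ms: DENY
  req#7 t=11ms: DENY
  req#8 t=13ms: DENY
  req#9 t=17ms: ALLOW
  req#10 t=18ms: ALLOW
  req#11 t=19ms: ALLOW
  req#12 t=20ms: DENY
  req#13 t=30ms: DENY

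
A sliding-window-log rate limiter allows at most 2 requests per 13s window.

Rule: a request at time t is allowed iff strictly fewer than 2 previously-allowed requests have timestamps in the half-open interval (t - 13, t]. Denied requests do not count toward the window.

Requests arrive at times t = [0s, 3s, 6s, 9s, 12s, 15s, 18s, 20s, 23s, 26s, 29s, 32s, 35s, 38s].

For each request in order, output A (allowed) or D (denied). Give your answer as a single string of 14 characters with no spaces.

Answer: AADDDAADDDAADD

Derivation:
Tracking allowed requests in the window:
  req#1 t=0s: ALLOW
  req#2 t=3s: ALLOW
  req#3 t=6s: DENY
  req#4 t=9s: DENY
  req#5 t=12s: DENY
  req#6 t=15s: ALLOW
  req#7 t=18s: ALLOW
  req#8 t=20s: DENY
  req#9 t=23s: DENY
  req#10 t=26s: DENY
  req#11 t=29s: ALLOW
  req#12 t=32s: ALLOW
  req#13 t=35s: DENY
  req#14 t=38s: DENY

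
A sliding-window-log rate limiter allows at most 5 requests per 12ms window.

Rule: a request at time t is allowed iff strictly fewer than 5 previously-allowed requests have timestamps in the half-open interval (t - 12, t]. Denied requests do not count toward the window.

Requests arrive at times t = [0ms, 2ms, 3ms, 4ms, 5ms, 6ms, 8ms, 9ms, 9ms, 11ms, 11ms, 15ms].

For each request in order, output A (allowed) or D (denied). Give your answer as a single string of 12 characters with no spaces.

Tracking allowed requests in the window:
  req#1 t=0ms: ALLOW
  req#2 t=2ms: ALLOW
  req#3 t=3ms: ALLOW
  req#4 t=4ms: ALLOW
  req#5 t=5ms: ALLOW
  req#6 t=6ms: DENY
  req#7 t=8ms: DENY
  req#8 t=9ms: DENY
  req#9 t=9ms: DENY
  req#10 t=11ms: DENY
  req#11 t=11ms: DENY
  req#12 t=15ms: ALLOW

Answer: AAAAADDDDDDA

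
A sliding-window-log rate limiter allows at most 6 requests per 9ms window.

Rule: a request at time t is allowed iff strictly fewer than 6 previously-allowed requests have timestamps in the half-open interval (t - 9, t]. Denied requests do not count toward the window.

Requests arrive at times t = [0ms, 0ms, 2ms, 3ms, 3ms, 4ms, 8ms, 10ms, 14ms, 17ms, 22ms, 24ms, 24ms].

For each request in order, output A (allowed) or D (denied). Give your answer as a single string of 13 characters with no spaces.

Answer: AAAAAADAAAAAA

Derivation:
Tracking allowed requests in the window:
  req#1 t=0ms: ALLOW
  req#2 t=0ms: ALLOW
  req#3 t=2ms: ALLOW
  req#4 t=3ms: ALLOW
  req#5 t=3ms: ALLOW
  req#6 t=4ms: ALLOW
  req#7 t=8ms: DENY
  req#8 t=10ms: ALLOW
  req#9 t=14ms: ALLOW
  req#10 t=17ms: ALLOW
  req#11 t=22ms: ALLOW
  req#12 t=24ms: ALLOW
  req#13 t=24ms: ALLOW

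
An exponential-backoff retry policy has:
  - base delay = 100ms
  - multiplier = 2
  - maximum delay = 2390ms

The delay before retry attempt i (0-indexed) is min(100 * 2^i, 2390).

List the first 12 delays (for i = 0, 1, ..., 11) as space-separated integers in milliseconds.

Answer: 100 200 400 800 1600 2390 2390 2390 2390 2390 2390 2390

Derivation:
Computing each delay:
  i=0: min(100*2^0, 2390) = 100
  i=1: min(100*2^1, 2390) = 200
  i=2: min(100*2^2, 2390) = 400
  i=3: min(100*2^3, 2390) = 800
  i=4: min(100*2^4, 2390) = 1600
  i=5: min(100*2^5, 2390) = 2390
  i=6: min(100*2^6, 2390) = 2390
  i=7: min(100*2^7, 2390) = 2390
  i=8: min(100*2^8, 2390) = 2390
  i=9: min(100*2^9, 2390) = 2390
  i=10: min(100*2^10, 2390) = 2390
  i=11: min(100*2^11, 2390) = 2390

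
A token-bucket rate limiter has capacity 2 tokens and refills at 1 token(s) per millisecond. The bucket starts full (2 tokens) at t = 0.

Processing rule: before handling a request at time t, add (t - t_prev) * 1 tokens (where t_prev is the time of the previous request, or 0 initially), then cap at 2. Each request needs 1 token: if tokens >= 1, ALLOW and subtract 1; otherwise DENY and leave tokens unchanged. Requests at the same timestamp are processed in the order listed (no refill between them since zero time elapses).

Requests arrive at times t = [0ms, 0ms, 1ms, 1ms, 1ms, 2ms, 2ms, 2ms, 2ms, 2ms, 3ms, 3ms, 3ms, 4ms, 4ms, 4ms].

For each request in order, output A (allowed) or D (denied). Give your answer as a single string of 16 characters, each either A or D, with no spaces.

Simulating step by step:
  req#1 t=0ms: ALLOW
  req#2 t=0ms: ALLOW
  req#3 t=1ms: ALLOW
  req#4 t=1ms: DENY
  req#5 t=1ms: DENY
  req#6 t=2ms: ALLOW
  req#7 t=2ms: DENY
  req#8 t=2ms: DENY
  req#9 t=2ms: DENY
  req#10 t=2ms: DENY
  req#11 t=3ms: ALLOW
  req#12 t=3ms: DENY
  req#13 t=3ms: DENY
  req#14 t=4ms: ALLOW
  req#15 t=4ms: DENY
  req#16 t=4ms: DENY

Answer: AAADDADDDDADDADD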